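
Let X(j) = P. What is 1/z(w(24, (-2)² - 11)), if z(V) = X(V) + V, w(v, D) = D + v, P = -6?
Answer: 1/11 ≈ 0.090909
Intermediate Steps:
X(j) = -6
z(V) = -6 + V
1/z(w(24, (-2)² - 11)) = 1/(-6 + (((-2)² - 11) + 24)) = 1/(-6 + ((4 - 11) + 24)) = 1/(-6 + (-7 + 24)) = 1/(-6 + 17) = 1/11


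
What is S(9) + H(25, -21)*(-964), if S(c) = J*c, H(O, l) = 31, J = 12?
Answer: -29776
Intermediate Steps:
S(c) = 12*c
S(9) + H(25, -21)*(-964) = 12*9 + 31*(-964) = 108 - 29884 = -29776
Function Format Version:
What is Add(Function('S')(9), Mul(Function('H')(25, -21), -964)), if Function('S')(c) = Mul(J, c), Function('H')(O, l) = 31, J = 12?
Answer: -29776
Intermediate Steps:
Function('S')(c) = Mul(12, c)
Add(Function('S')(9), Mul(Function('H')(25, -21), -964)) = Add(Mul(12, 9), Mul(31, -964)) = Add(108, -29884) = -29776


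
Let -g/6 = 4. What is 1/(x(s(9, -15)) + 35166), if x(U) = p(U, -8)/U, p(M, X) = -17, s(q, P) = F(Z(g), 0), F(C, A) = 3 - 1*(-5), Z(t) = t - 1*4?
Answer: 8/281311 ≈ 2.8438e-5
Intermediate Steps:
g = -24 (g = -6*4 = -24)
Z(t) = -4 + t (Z(t) = t - 4 = -4 + t)
F(C, A) = 8 (F(C, A) = 3 + 5 = 8)
s(q, P) = 8
x(U) = -17/U
1/(x(s(9, -15)) + 35166) = 1/(-17/8 + 35166) = 1/(281311/8) = 8/281311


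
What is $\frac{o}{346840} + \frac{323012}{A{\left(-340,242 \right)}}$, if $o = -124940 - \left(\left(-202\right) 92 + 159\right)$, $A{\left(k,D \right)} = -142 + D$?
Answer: $\frac{5601141529}{1734200} \approx 3229.8$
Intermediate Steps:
$o = -106515$ ($o = -124940 - \left(-18584 + 159\right) = -124940 - -18425 = -124940 + 18425 = -106515$)
$\frac{o}{346840} + \frac{323012}{A{\left(-340,242 \right)}} = - \frac{106515}{346840} + \frac{323012}{-142 + 242} = \left(-106515\right) \frac{1}{346840} + \frac{323012}{100} = - \frac{21303}{69368} + 323012 \cdot \frac{1}{100} = - \frac{21303}{69368} + \frac{80753}{25} = \frac{5601141529}{1734200}$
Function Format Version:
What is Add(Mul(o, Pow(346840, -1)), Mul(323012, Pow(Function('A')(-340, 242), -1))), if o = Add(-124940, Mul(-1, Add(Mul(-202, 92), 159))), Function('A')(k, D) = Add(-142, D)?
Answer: Rational(5601141529, 1734200) ≈ 3229.8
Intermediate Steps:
o = -106515 (o = Add(-124940, Mul(-1, Add(-18584, 159))) = Add(-124940, Mul(-1, -18425)) = Add(-124940, 18425) = -106515)
Add(Mul(o, Pow(346840, -1)), Mul(323012, Pow(Function('A')(-340, 242), -1))) = Add(Mul(-106515, Pow(346840, -1)), Mul(323012, Pow(Add(-142, 242), -1))) = Add(Mul(-106515, Rational(1, 346840)), Mul(323012, Pow(100, -1))) = Add(Rational(-21303, 69368), Mul(323012, Rational(1, 100))) = Add(Rational(-21303, 69368), Rational(80753, 25)) = Rational(5601141529, 1734200)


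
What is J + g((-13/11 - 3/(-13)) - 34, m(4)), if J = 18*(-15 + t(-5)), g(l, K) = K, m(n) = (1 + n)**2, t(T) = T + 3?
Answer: -281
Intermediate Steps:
t(T) = 3 + T
J = -306 (J = 18*(-15 + (3 - 5)) = 18*(-15 - 2) = 18*(-17) = -306)
J + g((-13/11 - 3/(-13)) - 34, m(4)) = -306 + (1 + 4)**2 = -306 + 5**2 = -306 + 25 = -281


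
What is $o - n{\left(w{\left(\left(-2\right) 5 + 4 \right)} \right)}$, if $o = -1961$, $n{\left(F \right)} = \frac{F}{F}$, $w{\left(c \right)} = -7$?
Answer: $-1962$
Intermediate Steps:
$n{\left(F \right)} = 1$
$o - n{\left(w{\left(\left(-2\right) 5 + 4 \right)} \right)} = -1961 - 1 = -1962$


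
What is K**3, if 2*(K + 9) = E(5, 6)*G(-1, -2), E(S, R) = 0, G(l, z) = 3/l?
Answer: -729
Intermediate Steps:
K = -9 (K = -9 + (0*(3/(-1)))/2 = -9 + (0*(3*(-1)))/2 = -9 + (0*(-3))/2 = -9 + (1/2)*0 = -9 + 0 = -9)
K**3 = (-9)**3 = -729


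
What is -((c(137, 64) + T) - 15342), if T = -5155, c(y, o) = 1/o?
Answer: 1311807/64 ≈ 20497.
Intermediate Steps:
-((c(137, 64) + T) - 15342) = -((1/64 - 5155) - 15342) = -(-329919/64 - 15342) = -1*(-1311807/64) = 1311807/64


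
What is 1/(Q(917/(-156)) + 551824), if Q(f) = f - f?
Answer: 1/551824 ≈ 1.8122e-6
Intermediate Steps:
Q(f) = 0
1/(Q(917/(-156)) + 551824) = 1/(0 + 551824) = 1/551824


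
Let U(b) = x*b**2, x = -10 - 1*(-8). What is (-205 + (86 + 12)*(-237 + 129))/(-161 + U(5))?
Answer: 10789/211 ≈ 51.133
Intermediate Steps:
x = -2 (x = -10 + 8 = -2)
U(b) = -2*b**2
(-205 + (86 + 12)*(-237 + 129))/(-161 + U(5)) = (-205 + (86 + 12)*(-237 + 129))/(-161 - 2*5**2) = (-205 + 98*(-108))/(-161 - 2*25) = (-205 - 10584)/(-161 - 50) = -10789/(-211) = -10789*(-1/211) = 10789/211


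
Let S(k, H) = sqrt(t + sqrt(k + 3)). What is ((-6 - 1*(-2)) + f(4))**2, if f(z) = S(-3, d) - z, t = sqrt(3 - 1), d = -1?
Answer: (8 - 2**(1/4))**2 ≈ 46.387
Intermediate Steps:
t = sqrt(2) ≈ 1.4142
S(k, H) = sqrt(sqrt(2) + sqrt(3 + k)) (S(k, H) = sqrt(sqrt(2) + sqrt(k + 3)) = sqrt(sqrt(2) + sqrt(3 + k)))
f(z) = 2**(1/4) - z (f(z) = sqrt(sqrt(2) + sqrt(3 - 3)) - z = sqrt(sqrt(2) + sqrt(0)) - z = sqrt(sqrt(2) + 0) - z = sqrt(sqrt(2)) - z = 2**(1/4) - z)
((-6 - 1*(-2)) + f(4))**2 = ((-6 - 1*(-2)) + (2**(1/4) - 1*4))**2 = ((-6 + 2) + (2**(1/4) - 4))**2 = (-4 + (-4 + 2**(1/4)))**2 = (-8 + 2**(1/4))**2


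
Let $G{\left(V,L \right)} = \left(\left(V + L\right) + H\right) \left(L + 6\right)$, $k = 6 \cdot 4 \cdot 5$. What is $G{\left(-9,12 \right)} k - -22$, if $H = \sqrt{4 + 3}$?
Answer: $6502 + 2160 \sqrt{7} \approx 12217.0$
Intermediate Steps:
$H = \sqrt{7} \approx 2.6458$
$k = 120$ ($k = 24 \cdot 5 = 120$)
$G{\left(V,L \right)} = \left(6 + L\right) \left(L + V + \sqrt{7}\right)$ ($G{\left(V,L \right)} = \left(\left(V + L\right) + \sqrt{7}\right) \left(L + 6\right) = \left(\left(L + V\right) + \sqrt{7}\right) \left(6 + L\right) = \left(L + V + \sqrt{7}\right) \left(6 + L\right) = \left(6 + L\right) \left(L + V + \sqrt{7}\right)$)
$G{\left(-9,12 \right)} k - -22 = \left(12^{2} + 6 \cdot 12 + 6 \left(-9\right) + 6 \sqrt{7} + 12 \left(-9\right) + 12 \sqrt{7}\right) 120 - -22 = \left(144 + 72 - 54 + 6 \sqrt{7} - 108 + 12 \sqrt{7}\right) 120 + \left(-36 + 58\right) = \left(54 + 18 \sqrt{7}\right) 120 + 22 = \left(6480 + 2160 \sqrt{7}\right) + 22 = 6502 + 2160 \sqrt{7}$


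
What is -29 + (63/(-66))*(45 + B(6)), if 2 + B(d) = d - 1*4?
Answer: -1583/22 ≈ -71.955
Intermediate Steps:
B(d) = -6 + d (B(d) = -2 + (d - 1*4) = -2 + (d - 4) = -2 + (-4 + d) = -6 + d)
-29 + (63/(-66))*(45 + B(6)) = -29 + (63/(-66))*(45 + (-6 + 6)) = -29 + (63*(-1/66))*(45 + 0) = -29 - 21/22*45 = -29 - 945/22 = -1583/22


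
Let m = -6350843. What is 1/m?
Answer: -1/6350843 ≈ -1.5746e-7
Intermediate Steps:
1/m = 1/(-6350843) = -1/6350843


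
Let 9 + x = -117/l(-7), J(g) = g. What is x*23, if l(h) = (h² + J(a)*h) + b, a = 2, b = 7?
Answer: -3795/14 ≈ -271.07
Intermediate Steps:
l(h) = 7 + h² + 2*h (l(h) = (h² + 2*h) + 7 = 7 + h² + 2*h)
x = -165/14 (x = -9 - 117/(7 + (-7)² + 2*(-7)) = -9 - 117/(7 + 49 - 14) = -9 - 117/42 = -9 - 117*1/42 = -9 - 39/14 = -165/14 ≈ -11.786)
x*23 = -165/14*23 = -3795/14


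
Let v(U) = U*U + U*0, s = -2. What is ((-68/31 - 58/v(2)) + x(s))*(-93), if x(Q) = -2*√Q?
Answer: 3105/2 + 186*I*√2 ≈ 1552.5 + 263.04*I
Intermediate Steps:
v(U) = U² (v(U) = U² + 0 = U²)
((-68/31 - 58/v(2)) + x(s))*(-93) = ((-68/31 - 58/(2²)) - 2*I*√2)*(-93) = ((-68*1/31 - 58/4) - 2*I*√2)*(-93) = ((-68/31 - 58*¼) - 2*I*√2)*(-93) = ((-68/31 - 29/2) - 2*I*√2)*(-93) = (-1035/62 - 2*I*√2)*(-93) = 3105/2 + 186*I*√2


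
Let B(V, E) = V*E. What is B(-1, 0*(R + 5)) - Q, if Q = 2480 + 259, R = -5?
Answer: -2739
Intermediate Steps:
Q = 2739
B(V, E) = E*V
B(-1, 0*(R + 5)) - Q = (0*(-5 + 5))*(-1) - 1*2739 = (0*0)*(-1) - 2739 = 0*(-1) - 2739 = 0 - 2739 = -2739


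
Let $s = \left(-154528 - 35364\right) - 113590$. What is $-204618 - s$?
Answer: $98864$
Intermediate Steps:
$s = -303482$ ($s = -189892 - 113590 = -303482$)
$-204618 - s = -204618 - -303482 = -204618 + 303482 = 98864$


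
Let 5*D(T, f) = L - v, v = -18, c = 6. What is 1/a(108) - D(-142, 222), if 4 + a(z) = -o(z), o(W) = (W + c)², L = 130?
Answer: -384801/13000 ≈ -29.600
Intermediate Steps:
o(W) = (6 + W)² (o(W) = (W + 6)² = (6 + W)²)
a(z) = -4 - (6 + z)²
D(T, f) = 148/5 (D(T, f) = (130 - 1*(-18))/5 = (130 + 18)/5 = (⅕)*148 = 148/5)
1/a(108) - D(-142, 222) = 1/(-4 - (6 + 108)²) - 1*148/5 = 1/(-4 - 1*114²) - 148/5 = 1/(-4 - 1*12996) - 148/5 = 1/(-4 - 12996) - 148/5 = 1/(-13000) - 148/5 = -1/13000 - 148/5 = -384801/13000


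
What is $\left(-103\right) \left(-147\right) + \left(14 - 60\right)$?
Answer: $15095$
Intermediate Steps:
$\left(-103\right) \left(-147\right) + \left(14 - 60\right) = 15141 + \left(14 - 60\right) = 15141 - 46 = 15095$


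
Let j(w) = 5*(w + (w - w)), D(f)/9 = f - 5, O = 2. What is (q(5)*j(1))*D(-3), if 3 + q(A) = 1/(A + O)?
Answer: 7200/7 ≈ 1028.6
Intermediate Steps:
D(f) = -45 + 9*f (D(f) = 9*(f - 5) = 9*(-5 + f) = -45 + 9*f)
j(w) = 5*w (j(w) = 5*(w + 0) = 5*w)
q(A) = -3 + 1/(2 + A) (q(A) = -3 + 1/(A + 2) = -3 + 1/(2 + A))
(q(5)*j(1))*D(-3) = (((-5 - 3*5)/(2 + 5))*(5*1))*(-45 + 9*(-3)) = (((-5 - 15)/7)*5)*(-45 - 27) = (((⅐)*(-20))*5)*(-72) = -20/7*5*(-72) = -100/7*(-72) = 7200/7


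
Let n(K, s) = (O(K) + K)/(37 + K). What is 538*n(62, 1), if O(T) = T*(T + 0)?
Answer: 233492/11 ≈ 21227.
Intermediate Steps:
O(T) = T² (O(T) = T*T = T²)
n(K, s) = (K + K²)/(37 + K) (n(K, s) = (K² + K)/(37 + K) = (K + K²)/(37 + K))
538*n(62, 1) = 538*(62*(1 + 62)/(37 + 62)) = 538*(62*63/99) = 538*(62*(1/99)*63) = 538*(434/11) = 233492/11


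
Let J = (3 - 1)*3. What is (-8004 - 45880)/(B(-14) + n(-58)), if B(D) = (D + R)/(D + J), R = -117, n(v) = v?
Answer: 431072/333 ≈ 1294.5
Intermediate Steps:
J = 6 (J = 2*3 = 6)
B(D) = (-117 + D)/(6 + D) (B(D) = (D - 117)/(D + 6) = (-117 + D)/(6 + D))
(-8004 - 45880)/(B(-14) + n(-58)) = (-8004 - 45880)/((-117 - 14)/(6 - 14) - 58) = -53884/(-131/(-8) - 58) = -53884/(-1/8*(-131) - 58) = -53884/(131/8 - 58) = -53884/(-333/8) = -53884*(-8/333) = 431072/333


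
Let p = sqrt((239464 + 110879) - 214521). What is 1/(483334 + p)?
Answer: 241667/116805809867 - sqrt(135822)/233611619734 ≈ 2.0674e-6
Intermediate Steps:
p = sqrt(135822) (p = sqrt(350343 - 214521) = sqrt(135822) ≈ 368.54)
1/(483334 + p) = 1/(483334 + sqrt(135822))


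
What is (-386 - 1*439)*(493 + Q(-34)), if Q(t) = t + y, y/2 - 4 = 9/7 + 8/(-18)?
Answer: -8119925/21 ≈ -3.8666e+5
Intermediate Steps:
y = 610/63 (y = 8 + 2*(9/7 + 8/(-18)) = 8 + 2*(9*(⅐) + 8*(-1/18)) = 8 + 2*(9/7 - 4/9) = 8 + 2*(53/63) = 8 + 106/63 = 610/63 ≈ 9.6825)
Q(t) = 610/63 + t (Q(t) = t + 610/63 = 610/63 + t)
(-386 - 1*439)*(493 + Q(-34)) = (-386 - 1*439)*(493 + (610/63 - 34)) = (-386 - 439)*(493 - 1532/63) = -825*29527/63 = -8119925/21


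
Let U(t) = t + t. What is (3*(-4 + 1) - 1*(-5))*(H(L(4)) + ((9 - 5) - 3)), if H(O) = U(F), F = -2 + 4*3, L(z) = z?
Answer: -84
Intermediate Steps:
F = 10 (F = -2 + 12 = 10)
U(t) = 2*t
H(O) = 20 (H(O) = 2*10 = 20)
(3*(-4 + 1) - 1*(-5))*(H(L(4)) + ((9 - 5) - 3)) = (3*(-4 + 1) - 1*(-5))*(20 + ((9 - 5) - 3)) = (3*(-3) + 5)*(20 + (4 - 3)) = (-9 + 5)*(20 + 1) = -4*21 = -84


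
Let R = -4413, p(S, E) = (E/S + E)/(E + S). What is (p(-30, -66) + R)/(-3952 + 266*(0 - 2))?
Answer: 2117921/2152320 ≈ 0.98402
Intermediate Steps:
p(S, E) = (E + E/S)/(E + S)
(p(-30, -66) + R)/(-3952 + 266*(0 - 2)) = (-66*(1 - 30)/(-30*(-66 - 30)) - 4413)/(-3952 + 266*(0 - 2)) = (-66*(-1/30)*(-29)/(-96) - 4413)/(-3952 + 266*(-2)) = (-66*(-1/30)*(-1/96)*(-29) - 4413)/(-3952 - 532) = (319/480 - 4413)/(-4484) = -2117921/480*(-1/4484) = 2117921/2152320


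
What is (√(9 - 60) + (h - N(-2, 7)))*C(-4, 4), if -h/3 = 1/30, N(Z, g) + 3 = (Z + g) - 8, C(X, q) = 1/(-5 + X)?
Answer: -59/90 - I*√51/9 ≈ -0.65556 - 0.79349*I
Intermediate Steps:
N(Z, g) = -11 + Z + g (N(Z, g) = -3 + ((Z + g) - 8) = -3 + (-8 + Z + g) = -11 + Z + g)
h = -⅒ (h = -3/30 = -3*1/30 = -⅒ ≈ -0.10000)
(√(9 - 60) + (h - N(-2, 7)))*C(-4, 4) = (√(9 - 60) + (-⅒ - (-11 - 2 + 7)))/(-5 - 4) = (√(-51) + (-⅒ - 1*(-6)))/(-9) = (I*√51 + (-⅒ + 6))*(-⅑) = (I*√51 + 59/10)*(-⅑) = (59/10 + I*√51)*(-⅑) = -59/90 - I*√51/9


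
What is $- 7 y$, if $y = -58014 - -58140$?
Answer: $-882$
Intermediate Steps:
$y = 126$ ($y = -58014 + 58140 = 126$)
$- 7 y = - 7 \cdot 126 = \left(-1\right) 882 = -882$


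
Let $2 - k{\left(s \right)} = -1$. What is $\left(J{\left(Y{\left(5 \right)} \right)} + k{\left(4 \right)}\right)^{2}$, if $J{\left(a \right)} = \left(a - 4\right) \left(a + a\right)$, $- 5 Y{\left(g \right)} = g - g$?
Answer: $9$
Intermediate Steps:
$k{\left(s \right)} = 3$ ($k{\left(s \right)} = 2 - -1 = 2 + 1 = 3$)
$Y{\left(g \right)} = 0$ ($Y{\left(g \right)} = - \frac{g - g}{5} = \left(- \frac{1}{5}\right) 0 = 0$)
$J{\left(a \right)} = 2 a \left(-4 + a\right)$ ($J{\left(a \right)} = \left(-4 + a\right) 2 a = 2 a \left(-4 + a\right)$)
$\left(J{\left(Y{\left(5 \right)} \right)} + k{\left(4 \right)}\right)^{2} = \left(2 \cdot 0 \left(-4 + 0\right) + 3\right)^{2} = \left(2 \cdot 0 \left(-4\right) + 3\right)^{2} = \left(0 + 3\right)^{2} = 3^{2} = 9$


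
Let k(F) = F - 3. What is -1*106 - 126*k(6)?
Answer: -484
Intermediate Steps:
k(F) = -3 + F
-1*106 - 126*k(6) = -1*106 - 126*(-3 + 6) = -106 - 126*3 = -106 - 378 = -484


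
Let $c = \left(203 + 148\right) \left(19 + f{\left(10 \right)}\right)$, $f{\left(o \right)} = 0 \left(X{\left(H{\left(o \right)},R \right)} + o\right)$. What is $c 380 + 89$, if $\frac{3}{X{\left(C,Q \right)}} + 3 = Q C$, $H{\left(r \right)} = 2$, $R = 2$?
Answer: $2534309$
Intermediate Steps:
$X{\left(C,Q \right)} = \frac{3}{-3 + C Q}$ ($X{\left(C,Q \right)} = \frac{3}{-3 + Q C} = \frac{3}{-3 + C Q}$)
$f{\left(o \right)} = 0$ ($f{\left(o \right)} = 0 \left(\frac{3}{-3 + 2 \cdot 2} + o\right) = 0 \left(\frac{3}{-3 + 4} + o\right) = 0 \left(\frac{3}{1} + o\right) = 0 \left(3 \cdot 1 + o\right) = 0 \left(3 + o\right) = 0$)
$c = 6669$ ($c = \left(203 + 148\right) \left(19 + 0\right) = 351 \cdot 19 = 6669$)
$c 380 + 89 = 6669 \cdot 380 + 89 = 2534220 + 89 = 2534309$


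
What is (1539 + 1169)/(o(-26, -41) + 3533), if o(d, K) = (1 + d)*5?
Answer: 677/852 ≈ 0.79460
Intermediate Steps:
o(d, K) = 5 + 5*d
(1539 + 1169)/(o(-26, -41) + 3533) = (1539 + 1169)/((5 + 5*(-26)) + 3533) = 2708/((5 - 130) + 3533) = 2708/(-125 + 3533) = 2708/3408 = 2708*(1/3408) = 677/852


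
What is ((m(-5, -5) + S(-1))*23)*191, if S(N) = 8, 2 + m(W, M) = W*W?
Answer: 136183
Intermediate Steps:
m(W, M) = -2 + W**2 (m(W, M) = -2 + W*W = -2 + W**2)
((m(-5, -5) + S(-1))*23)*191 = (((-2 + (-5)**2) + 8)*23)*191 = (((-2 + 25) + 8)*23)*191 = ((23 + 8)*23)*191 = (31*23)*191 = 713*191 = 136183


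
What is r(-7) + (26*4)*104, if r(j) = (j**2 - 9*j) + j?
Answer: 10921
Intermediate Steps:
r(j) = j**2 - 8*j
r(-7) + (26*4)*104 = -7*(-8 - 7) + (26*4)*104 = -7*(-15) + 104*104 = 105 + 10816 = 10921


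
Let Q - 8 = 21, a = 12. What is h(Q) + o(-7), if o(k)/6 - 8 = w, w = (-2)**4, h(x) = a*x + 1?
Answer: 493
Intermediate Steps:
Q = 29 (Q = 8 + 21 = 29)
h(x) = 1 + 12*x (h(x) = 12*x + 1 = 1 + 12*x)
w = 16
o(k) = 144 (o(k) = 48 + 6*16 = 48 + 96 = 144)
h(Q) + o(-7) = (1 + 12*29) + 144 = (1 + 348) + 144 = 349 + 144 = 493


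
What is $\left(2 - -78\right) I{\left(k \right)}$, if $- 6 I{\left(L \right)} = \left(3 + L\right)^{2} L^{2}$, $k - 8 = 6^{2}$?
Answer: $- \frac{171064960}{3} \approx -5.7022 \cdot 10^{7}$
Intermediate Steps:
$k = 44$ ($k = 8 + 6^{2} = 8 + 36 = 44$)
$I{\left(L \right)} = - \frac{L^{2} \left(3 + L\right)^{2}}{6}$ ($I{\left(L \right)} = - \frac{\left(3 + L\right)^{2} L^{2}}{6} = - \frac{L^{2} \left(3 + L\right)^{2}}{6}$)
$\left(2 - -78\right) I{\left(k \right)} = \left(2 - -78\right) \left(- \frac{44^{2} \left(3 + 44\right)^{2}}{6}\right) = \left(2 + 78\right) \left(\left(- \frac{1}{6}\right) 1936 \cdot 47^{2}\right) = 80 \left(\left(- \frac{1}{6}\right) 1936 \cdot 2209\right) = 80 \left(- \frac{2138312}{3}\right) = - \frac{171064960}{3}$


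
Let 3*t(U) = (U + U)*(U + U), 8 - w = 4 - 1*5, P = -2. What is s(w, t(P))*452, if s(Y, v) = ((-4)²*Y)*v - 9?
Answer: 343068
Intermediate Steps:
w = 9 (w = 8 - (4 - 1*5) = 8 - (4 - 5) = 8 - 1*(-1) = 8 + 1 = 9)
t(U) = 4*U²/3 (t(U) = ((U + U)*(U + U))/3 = ((2*U)*(2*U))/3 = (4*U²)/3 = 4*U²/3)
s(Y, v) = -9 + 16*Y*v (s(Y, v) = (16*Y)*v - 9 = 16*Y*v - 9 = -9 + 16*Y*v)
s(w, t(P))*452 = (-9 + 16*9*((4/3)*(-2)²))*452 = (-9 + 16*9*((4/3)*4))*452 = (-9 + 16*9*(16/3))*452 = (-9 + 768)*452 = 759*452 = 343068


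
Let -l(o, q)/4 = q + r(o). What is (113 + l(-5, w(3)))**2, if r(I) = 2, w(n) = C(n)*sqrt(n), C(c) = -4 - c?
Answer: 13377 + 5880*sqrt(3) ≈ 23561.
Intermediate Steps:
w(n) = sqrt(n)*(-4 - n) (w(n) = (-4 - n)*sqrt(n) = sqrt(n)*(-4 - n))
l(o, q) = -8 - 4*q (l(o, q) = -4*(q + 2) = -4*(2 + q) = -8 - 4*q)
(113 + l(-5, w(3)))**2 = (113 + (-8 - 4*sqrt(3)*(-4 - 1*3)))**2 = (113 + (-8 - 4*sqrt(3)*(-4 - 3)))**2 = (113 + (-8 - 4*sqrt(3)*(-7)))**2 = (113 + (-8 - (-28)*sqrt(3)))**2 = (113 + (-8 + 28*sqrt(3)))**2 = (105 + 28*sqrt(3))**2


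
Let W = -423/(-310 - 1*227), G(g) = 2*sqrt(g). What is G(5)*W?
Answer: 282*sqrt(5)/179 ≈ 3.5227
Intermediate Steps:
W = 141/179 (W = -423/(-310 - 227) = -423/(-537) = -423*(-1/537) = 141/179 ≈ 0.78771)
G(5)*W = (2*sqrt(5))*(141/179) = 282*sqrt(5)/179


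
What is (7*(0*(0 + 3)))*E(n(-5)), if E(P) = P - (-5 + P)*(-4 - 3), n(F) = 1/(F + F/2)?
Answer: 0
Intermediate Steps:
n(F) = 2/(3*F) (n(F) = 1/(F + F*(1/2)) = 1/(F + F/2) = 1/(3*F/2) = 2/(3*F))
E(P) = -35 + 8*P (E(P) = P - (-5 + P)*(-7) = P - (35 - 7*P) = P + (-35 + 7*P) = -35 + 8*P)
(7*(0*(0 + 3)))*E(n(-5)) = (7*(0*(0 + 3)))*(-35 + 8*((2/3)/(-5))) = (7*(0*3))*(-35 + 8*((2/3)*(-1/5))) = (7*0)*(-35 + 8*(-2/15)) = 0*(-35 - 16/15) = 0*(-541/15) = 0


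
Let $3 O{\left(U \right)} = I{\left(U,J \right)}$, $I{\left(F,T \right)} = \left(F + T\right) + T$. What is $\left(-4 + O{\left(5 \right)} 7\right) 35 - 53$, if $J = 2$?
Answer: $542$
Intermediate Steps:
$I{\left(F,T \right)} = F + 2 T$
$O{\left(U \right)} = \frac{4}{3} + \frac{U}{3}$ ($O{\left(U \right)} = \frac{U + 2 \cdot 2}{3} = \frac{U + 4}{3} = \frac{4 + U}{3} = \frac{4}{3} + \frac{U}{3}$)
$\left(-4 + O{\left(5 \right)} 7\right) 35 - 53 = \left(-4 + \left(\frac{4}{3} + \frac{1}{3} \cdot 5\right) 7\right) 35 - 53 = \left(-4 + \left(\frac{4}{3} + \frac{5}{3}\right) 7\right) 35 - 53 = \left(-4 + 3 \cdot 7\right) 35 - 53 = \left(-4 + 21\right) 35 - 53 = 17 \cdot 35 - 53 = 595 - 53 = 542$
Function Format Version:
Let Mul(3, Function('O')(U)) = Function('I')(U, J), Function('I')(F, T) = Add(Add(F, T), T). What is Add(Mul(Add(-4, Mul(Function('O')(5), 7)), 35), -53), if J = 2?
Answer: 542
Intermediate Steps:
Function('I')(F, T) = Add(F, Mul(2, T))
Function('O')(U) = Add(Rational(4, 3), Mul(Rational(1, 3), U)) (Function('O')(U) = Mul(Rational(1, 3), Add(U, Mul(2, 2))) = Mul(Rational(1, 3), Add(U, 4)) = Mul(Rational(1, 3), Add(4, U)) = Add(Rational(4, 3), Mul(Rational(1, 3), U)))
Add(Mul(Add(-4, Mul(Function('O')(5), 7)), 35), -53) = Add(Mul(Add(-4, Mul(Add(Rational(4, 3), Mul(Rational(1, 3), 5)), 7)), 35), -53) = Add(Mul(Add(-4, Mul(Add(Rational(4, 3), Rational(5, 3)), 7)), 35), -53) = Add(Mul(Add(-4, Mul(3, 7)), 35), -53) = Add(Mul(Add(-4, 21), 35), -53) = Add(Mul(17, 35), -53) = Add(595, -53) = 542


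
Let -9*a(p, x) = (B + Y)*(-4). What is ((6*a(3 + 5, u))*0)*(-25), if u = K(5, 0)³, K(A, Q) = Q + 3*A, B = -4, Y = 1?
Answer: 0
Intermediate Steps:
u = 3375 (u = (0 + 3*5)³ = (0 + 15)³ = 15³ = 3375)
a(p, x) = -4/3 (a(p, x) = -(-4 + 1)*(-4)/9 = -(-1)*(-4)/3 = -⅑*12 = -4/3)
((6*a(3 + 5, u))*0)*(-25) = ((6*(-4/3))*0)*(-25) = -8*0*(-25) = 0*(-25) = 0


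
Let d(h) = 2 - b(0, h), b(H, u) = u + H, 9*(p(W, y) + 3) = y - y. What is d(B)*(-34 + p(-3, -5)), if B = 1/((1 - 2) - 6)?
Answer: -555/7 ≈ -79.286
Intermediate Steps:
p(W, y) = -3 (p(W, y) = -3 + (y - y)/9 = -3 + (⅑)*0 = -3 + 0 = -3)
b(H, u) = H + u
B = -⅐ (B = 1/(-1 - 6) = 1/(-7) = -⅐ ≈ -0.14286)
d(h) = 2 - h (d(h) = 2 - (0 + h) = 2 - h)
d(B)*(-34 + p(-3, -5)) = (2 - 1*(-⅐))*(-34 - 3) = (2 + ⅐)*(-37) = (15/7)*(-37) = -555/7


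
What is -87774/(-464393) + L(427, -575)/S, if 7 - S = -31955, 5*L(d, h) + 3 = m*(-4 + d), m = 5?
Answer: 2501326826/12369107555 ≈ 0.20222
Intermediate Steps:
L(d, h) = -23/5 + d (L(d, h) = -⅗ + (5*(-4 + d))/5 = -⅗ + (-20 + 5*d)/5 = -⅗ + (-4 + d) = -23/5 + d)
S = 31962 (S = 7 - 1*(-31955) = 7 + 31955 = 31962)
-87774/(-464393) + L(427, -575)/S = -87774/(-464393) + (-23/5 + 427)/31962 = -87774*(-1/464393) + (2112/5)*(1/31962) = 87774/464393 + 352/26635 = 2501326826/12369107555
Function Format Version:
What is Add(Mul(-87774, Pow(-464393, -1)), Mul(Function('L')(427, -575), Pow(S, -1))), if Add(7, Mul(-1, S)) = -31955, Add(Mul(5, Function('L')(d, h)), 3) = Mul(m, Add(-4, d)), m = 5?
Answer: Rational(2501326826, 12369107555) ≈ 0.20222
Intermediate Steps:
Function('L')(d, h) = Add(Rational(-23, 5), d) (Function('L')(d, h) = Add(Rational(-3, 5), Mul(Rational(1, 5), Mul(5, Add(-4, d)))) = Add(Rational(-3, 5), Mul(Rational(1, 5), Add(-20, Mul(5, d)))) = Add(Rational(-3, 5), Add(-4, d)) = Add(Rational(-23, 5), d))
S = 31962 (S = Add(7, Mul(-1, -31955)) = Add(7, 31955) = 31962)
Add(Mul(-87774, Pow(-464393, -1)), Mul(Function('L')(427, -575), Pow(S, -1))) = Add(Mul(-87774, Pow(-464393, -1)), Mul(Add(Rational(-23, 5), 427), Pow(31962, -1))) = Add(Mul(-87774, Rational(-1, 464393)), Mul(Rational(2112, 5), Rational(1, 31962))) = Add(Rational(87774, 464393), Rational(352, 26635)) = Rational(2501326826, 12369107555)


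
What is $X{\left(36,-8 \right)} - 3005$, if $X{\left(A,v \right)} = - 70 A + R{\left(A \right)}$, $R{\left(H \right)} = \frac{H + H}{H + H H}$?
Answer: $- \frac{204423}{37} \approx -5524.9$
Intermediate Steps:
$R{\left(H \right)} = \frac{2 H}{H + H^{2}}$
$X{\left(A,v \right)} = - 70 A + \frac{2}{1 + A}$
$X{\left(36,-8 \right)} - 3005 = \frac{2 \left(1 - 1260 \left(1 + 36\right)\right)}{1 + 36} - 3005 = \frac{2 \left(1 - 1260 \cdot 37\right)}{37} - 3005 = 2 \cdot \frac{1}{37} \left(1 - 46620\right) - 3005 = 2 \cdot \frac{1}{37} \left(-46619\right) - 3005 = - \frac{93238}{37} - 3005 = - \frac{204423}{37}$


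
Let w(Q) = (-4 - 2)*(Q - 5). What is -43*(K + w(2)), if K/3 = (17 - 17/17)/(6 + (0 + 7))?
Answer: -12126/13 ≈ -932.77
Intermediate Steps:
w(Q) = 30 - 6*Q (w(Q) = -6*(-5 + Q) = 30 - 6*Q)
K = 48/13 (K = 3*((17 - 17/17)/(6 + (0 + 7))) = 3*((17 - 17*1/17)/(6 + 7)) = 3*((17 - 1)/13) = 3*(16*(1/13)) = 3*(16/13) = 48/13 ≈ 3.6923)
-43*(K + w(2)) = -43*(48/13 + (30 - 6*2)) = -43*(48/13 + (30 - 12)) = -43*(48/13 + 18) = -43*282/13 = -12126/13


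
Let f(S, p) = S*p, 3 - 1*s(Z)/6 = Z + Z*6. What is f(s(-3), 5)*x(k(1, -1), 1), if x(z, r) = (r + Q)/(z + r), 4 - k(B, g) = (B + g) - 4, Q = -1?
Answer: 0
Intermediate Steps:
k(B, g) = 8 - B - g (k(B, g) = 4 - ((B + g) - 4) = 4 - (-4 + B + g) = 4 + (4 - B - g) = 8 - B - g)
s(Z) = 18 - 42*Z (s(Z) = 18 - 6*(Z + Z*6) = 18 - 6*(Z + 6*Z) = 18 - 42*Z)
x(z, r) = (-1 + r)/(r + z) (x(z, r) = (r - 1)/(z + r) = (-1 + r)/(r + z))
f(s(-3), 5)*x(k(1, -1), 1) = ((18 - 42*(-3))*5)*((-1 + 1)/(1 + (8 - 1*1 - 1*(-1)))) = ((18 + 126)*5)*(0/(1 + (8 - 1 + 1))) = (144*5)*(0/(1 + 8)) = 720*(0/9) = 720*((⅑)*0) = 720*0 = 0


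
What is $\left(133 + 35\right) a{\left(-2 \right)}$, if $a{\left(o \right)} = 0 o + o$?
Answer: $-336$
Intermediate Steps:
$a{\left(o \right)} = o$ ($a{\left(o \right)} = 0 + o = o$)
$\left(133 + 35\right) a{\left(-2 \right)} = \left(133 + 35\right) \left(-2\right) = 168 \left(-2\right) = -336$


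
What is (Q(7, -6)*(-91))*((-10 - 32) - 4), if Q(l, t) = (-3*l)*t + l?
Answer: 556738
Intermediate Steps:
Q(l, t) = l - 3*l*t (Q(l, t) = -3*l*t + l = l - 3*l*t)
(Q(7, -6)*(-91))*((-10 - 32) - 4) = ((7*(1 - 3*(-6)))*(-91))*((-10 - 32) - 4) = ((7*(1 + 18))*(-91))*(-42 - 4) = ((7*19)*(-91))*(-46) = (133*(-91))*(-46) = -12103*(-46) = 556738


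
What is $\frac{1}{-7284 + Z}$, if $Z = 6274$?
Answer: $- \frac{1}{1010} \approx -0.0009901$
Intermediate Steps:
$\frac{1}{-7284 + Z} = \frac{1}{-7284 + 6274} = \frac{1}{-1010} = - \frac{1}{1010}$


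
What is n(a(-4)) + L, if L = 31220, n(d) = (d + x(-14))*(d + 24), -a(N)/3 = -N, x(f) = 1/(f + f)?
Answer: 217529/7 ≈ 31076.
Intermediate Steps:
x(f) = 1/(2*f)
a(N) = 3*N (a(N) = -(-3)*N = 3*N)
n(d) = (24 + d)*(-1/28 + d) (n(d) = (d + (½)/(-14))*(d + 24) = (d + (½)*(-1/14))*(24 + d) = (d - 1/28)*(24 + d) = (-1/28 + d)*(24 + d) = (24 + d)*(-1/28 + d))
n(a(-4)) + L = (-6/7 + (3*(-4))² + 671*(3*(-4))/28) + 31220 = (-6/7 + (-12)² + (671/28)*(-12)) + 31220 = (-6/7 + 144 - 2013/7) + 31220 = -1011/7 + 31220 = 217529/7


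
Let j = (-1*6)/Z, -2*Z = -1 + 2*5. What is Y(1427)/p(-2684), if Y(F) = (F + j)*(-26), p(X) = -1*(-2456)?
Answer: -55705/3684 ≈ -15.121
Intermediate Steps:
Z = -9/2 (Z = -(-1 + 2*5)/2 = -(-1 + 10)/2 = -½*9 = -9/2 ≈ -4.5000)
j = 4/3 (j = (-1*6)/(-9/2) = -6*(-2/9) = 4/3 ≈ 1.3333)
p(X) = 2456
Y(F) = -104/3 - 26*F (Y(F) = (F + 4/3)*(-26) = (4/3 + F)*(-26) = -104/3 - 26*F)
Y(1427)/p(-2684) = (-104/3 - 26*1427)/2456 = (-104/3 - 37102)*(1/2456) = -111410/3*1/2456 = -55705/3684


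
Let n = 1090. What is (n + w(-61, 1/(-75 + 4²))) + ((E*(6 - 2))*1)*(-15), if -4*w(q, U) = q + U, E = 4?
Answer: 51050/59 ≈ 865.25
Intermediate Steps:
w(q, U) = -U/4 - q/4 (w(q, U) = -(q + U)/4 = -(U + q)/4 = -U/4 - q/4)
(n + w(-61, 1/(-75 + 4²))) + ((E*(6 - 2))*1)*(-15) = (1090 + (-1/(4*(-75 + 4²)) - ¼*(-61))) + ((4*(6 - 2))*1)*(-15) = (1090 + (-1/(4*(-75 + 16)) + 61/4)) + ((4*4)*1)*(-15) = (1090 + (-¼/(-59) + 61/4)) + (16*1)*(-15) = (1090 + (-¼*(-1/59) + 61/4)) + 16*(-15) = (1090 + (1/236 + 61/4)) - 240 = (1090 + 900/59) - 240 = 65210/59 - 240 = 51050/59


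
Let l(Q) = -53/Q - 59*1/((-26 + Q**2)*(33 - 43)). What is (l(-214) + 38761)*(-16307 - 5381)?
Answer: -10292525524031986/12243475 ≈ -8.4065e+8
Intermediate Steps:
l(Q) = -59/(260 - 10*Q**2) - 53/Q (l(Q) = -53/Q - 59*(-1/(10*(-26 + Q**2))) = -53/Q - 59/(260 - 10*Q**2) = -59/(260 - 10*Q**2) - 53/Q)
(l(-214) + 38761)*(-16307 - 5381) = ((1/10)*(13780 - 530*(-214)**2 + 59*(-214))/(-214*(-26 + (-214)**2)) + 38761)*(-16307 - 5381) = ((1/10)*(-1/214)*(13780 - 530*45796 - 12626)/(-26 + 45796) + 38761)*(-21688) = ((1/10)*(-1/214)*(13780 - 24271880 - 12626)/45770 + 38761)*(-21688) = ((1/10)*(-1/214)*(1/45770)*(-24270726) + 38761)*(-21688) = (12135363/48973900 + 38761)*(-21688) = (1898289473263/48973900)*(-21688) = -10292525524031986/12243475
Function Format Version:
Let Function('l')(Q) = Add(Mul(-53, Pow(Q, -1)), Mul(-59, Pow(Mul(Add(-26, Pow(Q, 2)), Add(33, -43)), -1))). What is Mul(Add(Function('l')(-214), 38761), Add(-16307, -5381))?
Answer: Rational(-10292525524031986, 12243475) ≈ -8.4065e+8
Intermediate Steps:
Function('l')(Q) = Add(Mul(-59, Pow(Add(260, Mul(-10, Pow(Q, 2))), -1)), Mul(-53, Pow(Q, -1))) (Function('l')(Q) = Add(Mul(-53, Pow(Q, -1)), Mul(-59, Pow(Mul(Add(-26, Pow(Q, 2)), -10), -1))) = Add(Mul(-53, Pow(Q, -1)), Mul(-59, Pow(Add(260, Mul(-10, Pow(Q, 2))), -1))) = Add(Mul(-59, Pow(Add(260, Mul(-10, Pow(Q, 2))), -1)), Mul(-53, Pow(Q, -1))))
Mul(Add(Function('l')(-214), 38761), Add(-16307, -5381)) = Mul(Add(Mul(Rational(1, 10), Pow(-214, -1), Pow(Add(-26, Pow(-214, 2)), -1), Add(13780, Mul(-530, Pow(-214, 2)), Mul(59, -214))), 38761), Add(-16307, -5381)) = Mul(Add(Mul(Rational(1, 10), Rational(-1, 214), Pow(Add(-26, 45796), -1), Add(13780, Mul(-530, 45796), -12626)), 38761), -21688) = Mul(Add(Mul(Rational(1, 10), Rational(-1, 214), Pow(45770, -1), Add(13780, -24271880, -12626)), 38761), -21688) = Mul(Add(Mul(Rational(1, 10), Rational(-1, 214), Rational(1, 45770), -24270726), 38761), -21688) = Mul(Add(Rational(12135363, 48973900), 38761), -21688) = Mul(Rational(1898289473263, 48973900), -21688) = Rational(-10292525524031986, 12243475)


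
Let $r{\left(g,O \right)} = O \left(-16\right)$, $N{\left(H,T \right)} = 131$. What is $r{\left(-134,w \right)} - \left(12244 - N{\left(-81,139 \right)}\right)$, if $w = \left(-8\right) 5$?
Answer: $-11473$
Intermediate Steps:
$w = -40$
$r{\left(g,O \right)} = - 16 O$
$r{\left(-134,w \right)} - \left(12244 - N{\left(-81,139 \right)}\right) = \left(-16\right) \left(-40\right) - \left(12244 - 131\right) = 640 - \left(12244 - 131\right) = 640 - 12113 = -11473$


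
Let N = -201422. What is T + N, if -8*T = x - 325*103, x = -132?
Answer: -1577769/8 ≈ -1.9722e+5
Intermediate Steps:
T = 33607/8 (T = -(-132 - 325*103)/8 = -(-132 - 33475)/8 = -⅛*(-33607) = 33607/8 ≈ 4200.9)
T + N = 33607/8 - 201422 = -1577769/8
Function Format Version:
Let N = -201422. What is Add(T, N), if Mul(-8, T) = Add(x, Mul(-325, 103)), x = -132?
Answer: Rational(-1577769, 8) ≈ -1.9722e+5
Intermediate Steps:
T = Rational(33607, 8) (T = Mul(Rational(-1, 8), Add(-132, Mul(-325, 103))) = Mul(Rational(-1, 8), Add(-132, -33475)) = Mul(Rational(-1, 8), -33607) = Rational(33607, 8) ≈ 4200.9)
Add(T, N) = Add(Rational(33607, 8), -201422) = Rational(-1577769, 8)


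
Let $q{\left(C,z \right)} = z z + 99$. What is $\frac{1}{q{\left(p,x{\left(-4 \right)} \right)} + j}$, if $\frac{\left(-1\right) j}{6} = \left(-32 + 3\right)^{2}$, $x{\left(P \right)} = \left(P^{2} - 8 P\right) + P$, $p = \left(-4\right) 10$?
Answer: $- \frac{1}{3011} \approx -0.00033212$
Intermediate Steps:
$p = -40$
$x{\left(P \right)} = P^{2} - 7 P$
$j = -5046$ ($j = - 6 \left(-32 + 3\right)^{2} = - 6 \left(-29\right)^{2} = \left(-6\right) 841 = -5046$)
$q{\left(C,z \right)} = 99 + z^{2}$ ($q{\left(C,z \right)} = z^{2} + 99 = 99 + z^{2}$)
$\frac{1}{q{\left(p,x{\left(-4 \right)} \right)} + j} = \frac{1}{\left(99 + \left(- 4 \left(-7 - 4\right)\right)^{2}\right) - 5046} = \frac{1}{\left(99 + \left(\left(-4\right) \left(-11\right)\right)^{2}\right) - 5046} = \frac{1}{\left(99 + 44^{2}\right) - 5046} = \frac{1}{\left(99 + 1936\right) - 5046} = \frac{1}{2035 - 5046} = \frac{1}{-3011} = - \frac{1}{3011}$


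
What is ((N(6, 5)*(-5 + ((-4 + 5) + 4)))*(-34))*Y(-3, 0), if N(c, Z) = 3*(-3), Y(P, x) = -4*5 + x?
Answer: 0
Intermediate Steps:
Y(P, x) = -20 + x
N(c, Z) = -9
((N(6, 5)*(-5 + ((-4 + 5) + 4)))*(-34))*Y(-3, 0) = (-9*(-5 + ((-4 + 5) + 4))*(-34))*(-20 + 0) = (-9*(-5 + (1 + 4))*(-34))*(-20) = (-9*(-5 + 5)*(-34))*(-20) = (-9*0*(-34))*(-20) = (0*(-34))*(-20) = 0*(-20) = 0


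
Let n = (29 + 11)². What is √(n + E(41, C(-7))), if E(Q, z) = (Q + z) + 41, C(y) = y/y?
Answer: 3*√187 ≈ 41.024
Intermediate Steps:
C(y) = 1
E(Q, z) = 41 + Q + z
n = 1600 (n = 40² = 1600)
√(n + E(41, C(-7))) = √(1600 + (41 + 41 + 1)) = √(1600 + 83) = √1683 = 3*√187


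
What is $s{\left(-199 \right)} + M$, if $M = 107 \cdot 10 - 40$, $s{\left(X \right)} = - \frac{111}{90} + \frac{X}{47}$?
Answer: $\frac{1444591}{1410} \approx 1024.5$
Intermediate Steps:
$s{\left(X \right)} = - \frac{37}{30} + \frac{X}{47}$ ($s{\left(X \right)} = \left(-111\right) \frac{1}{90} + X \frac{1}{47} = - \frac{37}{30} + \frac{X}{47}$)
$M = 1030$ ($M = 1070 - 40 = 1030$)
$s{\left(-199 \right)} + M = \left(- \frac{37}{30} + \frac{1}{47} \left(-199\right)\right) + 1030 = \left(- \frac{37}{30} - \frac{199}{47}\right) + 1030 = - \frac{7709}{1410} + 1030 = \frac{1444591}{1410}$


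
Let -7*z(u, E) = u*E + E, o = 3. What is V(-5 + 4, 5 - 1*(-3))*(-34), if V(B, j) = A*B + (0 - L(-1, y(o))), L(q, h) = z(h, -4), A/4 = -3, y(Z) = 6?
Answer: -272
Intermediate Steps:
z(u, E) = -E/7 - E*u/7 (z(u, E) = -(u*E + E)/7 = -(E*u + E)/7 = -(E + E*u)/7 = -E/7 - E*u/7)
A = -12 (A = 4*(-3) = -12)
L(q, h) = 4/7 + 4*h/7 (L(q, h) = -1/7*(-4)*(1 + h) = 4/7 + 4*h/7)
V(B, j) = -4 - 12*B (V(B, j) = -12*B + (0 - (4/7 + (4/7)*6)) = -12*B + (0 - (4/7 + 24/7)) = -12*B + (0 - 1*4) = -12*B + (0 - 4) = -12*B - 4 = -4 - 12*B)
V(-5 + 4, 5 - 1*(-3))*(-34) = (-4 - 12*(-5 + 4))*(-34) = (-4 - 12*(-1))*(-34) = (-4 + 12)*(-34) = 8*(-34) = -272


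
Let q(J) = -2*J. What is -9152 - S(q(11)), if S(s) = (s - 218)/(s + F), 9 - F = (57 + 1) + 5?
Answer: -173948/19 ≈ -9155.2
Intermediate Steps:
F = -54 (F = 9 - ((57 + 1) + 5) = 9 - (58 + 5) = 9 - 1*63 = 9 - 63 = -54)
S(s) = (-218 + s)/(-54 + s) (S(s) = (s - 218)/(s - 54) = (-218 + s)/(-54 + s))
-9152 - S(q(11)) = -9152 - (-218 - 2*11)/(-54 - 2*11) = -9152 - (-218 - 22)/(-54 - 22) = -9152 - (-240)/(-76) = -9152 - (-1)*(-240)/76 = -9152 - 1*60/19 = -9152 - 60/19 = -173948/19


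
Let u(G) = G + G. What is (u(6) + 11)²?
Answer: 529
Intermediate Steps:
u(G) = 2*G
(u(6) + 11)² = (2*6 + 11)² = (12 + 11)² = 23² = 529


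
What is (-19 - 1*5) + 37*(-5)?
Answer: -209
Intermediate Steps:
(-19 - 1*5) + 37*(-5) = (-19 - 5) - 185 = -24 - 185 = -209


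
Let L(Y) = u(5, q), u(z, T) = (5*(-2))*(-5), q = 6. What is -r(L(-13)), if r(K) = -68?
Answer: 68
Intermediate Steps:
u(z, T) = 50 (u(z, T) = -10*(-5) = 50)
L(Y) = 50
-r(L(-13)) = -1*(-68) = 68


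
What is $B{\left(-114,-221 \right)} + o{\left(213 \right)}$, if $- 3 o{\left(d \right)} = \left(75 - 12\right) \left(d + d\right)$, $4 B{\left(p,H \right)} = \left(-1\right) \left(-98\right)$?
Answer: $- \frac{17843}{2} \approx -8921.5$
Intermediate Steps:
$B{\left(p,H \right)} = \frac{49}{2}$ ($B{\left(p,H \right)} = \frac{\left(-1\right) \left(-98\right)}{4} = \frac{1}{4} \cdot 98 = \frac{49}{2}$)
$o{\left(d \right)} = - 42 d$ ($o{\left(d \right)} = - \frac{\left(75 - 12\right) \left(d + d\right)}{3} = - \frac{63 \cdot 2 d}{3} = - \frac{126 d}{3} = - 42 d$)
$B{\left(-114,-221 \right)} + o{\left(213 \right)} = \frac{49}{2} - 8946 = - \frac{17843}{2}$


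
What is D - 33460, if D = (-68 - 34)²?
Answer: -23056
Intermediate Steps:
D = 10404 (D = (-102)² = 10404)
D - 33460 = 10404 - 33460 = -23056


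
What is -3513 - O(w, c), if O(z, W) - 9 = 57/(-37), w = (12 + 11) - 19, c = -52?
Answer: -130257/37 ≈ -3520.5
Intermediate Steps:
w = 4 (w = 23 - 19 = 4)
O(z, W) = 276/37 (O(z, W) = 9 + 57/(-37) = 9 + 57*(-1/37) = 9 - 57/37 = 276/37)
-3513 - O(w, c) = -3513 - 1*276/37 = -3513 - 276/37 = -130257/37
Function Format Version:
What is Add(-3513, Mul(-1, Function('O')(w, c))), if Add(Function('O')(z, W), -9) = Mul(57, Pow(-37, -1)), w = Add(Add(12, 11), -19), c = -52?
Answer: Rational(-130257, 37) ≈ -3520.5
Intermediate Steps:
w = 4 (w = Add(23, -19) = 4)
Function('O')(z, W) = Rational(276, 37) (Function('O')(z, W) = Add(9, Mul(57, Pow(-37, -1))) = Add(9, Mul(57, Rational(-1, 37))) = Add(9, Rational(-57, 37)) = Rational(276, 37))
Add(-3513, Mul(-1, Function('O')(w, c))) = Add(-3513, Mul(-1, Rational(276, 37))) = Add(-3513, Rational(-276, 37)) = Rational(-130257, 37)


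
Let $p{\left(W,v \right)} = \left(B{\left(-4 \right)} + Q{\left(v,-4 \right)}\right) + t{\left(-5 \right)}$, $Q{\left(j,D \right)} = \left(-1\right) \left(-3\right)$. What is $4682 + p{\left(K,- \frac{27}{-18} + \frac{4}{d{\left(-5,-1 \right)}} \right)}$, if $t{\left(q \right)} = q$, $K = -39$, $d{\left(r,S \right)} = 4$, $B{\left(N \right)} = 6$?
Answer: $4686$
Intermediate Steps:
$Q{\left(j,D \right)} = 3$
$p{\left(W,v \right)} = 4$ ($p{\left(W,v \right)} = \left(6 + 3\right) - 5 = 9 - 5 = 4$)
$4682 + p{\left(K,- \frac{27}{-18} + \frac{4}{d{\left(-5,-1 \right)}} \right)} = 4682 + 4 = 4686$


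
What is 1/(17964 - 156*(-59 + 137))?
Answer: 1/5796 ≈ 0.00017253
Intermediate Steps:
1/(17964 - 156*(-59 + 137)) = 1/(17964 - 156*78) = 1/(17964 - 12168) = 1/5796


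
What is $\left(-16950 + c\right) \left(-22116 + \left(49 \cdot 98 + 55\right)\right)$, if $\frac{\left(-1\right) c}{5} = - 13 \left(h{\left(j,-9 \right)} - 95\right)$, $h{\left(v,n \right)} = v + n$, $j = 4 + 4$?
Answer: $400236210$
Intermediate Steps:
$j = 8$
$h{\left(v,n \right)} = n + v$
$c = -6240$ ($c = - 5 \left(- 13 \left(\left(-9 + 8\right) - 95\right)\right) = - 5 \left(- 13 \left(-1 - 95\right)\right) = - 5 \left(\left(-13\right) \left(-96\right)\right) = \left(-5\right) 1248 = -6240$)
$\left(-16950 + c\right) \left(-22116 + \left(49 \cdot 98 + 55\right)\right) = \left(-16950 - 6240\right) \left(-22116 + \left(49 \cdot 98 + 55\right)\right) = - 23190 \left(-22116 + \left(4802 + 55\right)\right) = - 23190 \left(-22116 + 4857\right) = \left(-23190\right) \left(-17259\right) = 400236210$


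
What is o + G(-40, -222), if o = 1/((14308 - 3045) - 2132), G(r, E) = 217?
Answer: 1981428/9131 ≈ 217.00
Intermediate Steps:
o = 1/9131 (o = 1/(11263 - 2132) = 1/9131 ≈ 0.00010952)
o + G(-40, -222) = 1/9131 + 217 = 1981428/9131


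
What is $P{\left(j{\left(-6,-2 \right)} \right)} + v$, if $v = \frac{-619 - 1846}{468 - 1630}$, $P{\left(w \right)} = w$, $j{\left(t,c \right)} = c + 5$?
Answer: $\frac{5951}{1162} \approx 5.1213$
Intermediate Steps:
$j{\left(t,c \right)} = 5 + c$
$v = \frac{2465}{1162}$ ($v = - \frac{2465}{-1162} = \left(-2465\right) \left(- \frac{1}{1162}\right) = \frac{2465}{1162} \approx 2.1213$)
$P{\left(j{\left(-6,-2 \right)} \right)} + v = \left(5 - 2\right) + \frac{2465}{1162} = 3 + \frac{2465}{1162} = \frac{5951}{1162}$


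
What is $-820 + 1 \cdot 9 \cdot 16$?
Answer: $-676$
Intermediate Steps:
$-820 + 1 \cdot 9 \cdot 16 = -820 + 9 \cdot 16 = -820 + 144 = -676$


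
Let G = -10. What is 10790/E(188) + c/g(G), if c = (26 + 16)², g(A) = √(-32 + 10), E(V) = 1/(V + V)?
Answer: 4057040 - 882*I*√22/11 ≈ 4.057e+6 - 376.09*I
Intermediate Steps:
E(V) = 1/(2*V)
g(A) = I*√22 (g(A) = √(-22) = I*√22)
c = 1764 (c = 42² = 1764)
10790/E(188) + c/g(G) = 10790/(((½)/188)) + 1764/((I*√22)) = 10790/(((½)*(1/188))) + 1764*(-I*√22/22) = 10790/(1/376) - 882*I*√22/11 = 10790*376 - 882*I*√22/11 = 4057040 - 882*I*√22/11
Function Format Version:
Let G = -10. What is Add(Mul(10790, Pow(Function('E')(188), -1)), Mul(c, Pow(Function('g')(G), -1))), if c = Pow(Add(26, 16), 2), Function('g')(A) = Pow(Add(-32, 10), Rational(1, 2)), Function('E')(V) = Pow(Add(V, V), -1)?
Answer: Add(4057040, Mul(Rational(-882, 11), I, Pow(22, Rational(1, 2)))) ≈ Add(4.0570e+6, Mul(-376.09, I))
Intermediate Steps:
Function('E')(V) = Mul(Rational(1, 2), Pow(V, -1)) (Function('E')(V) = Pow(Mul(2, V), -1) = Mul(Rational(1, 2), Pow(V, -1)))
Function('g')(A) = Mul(I, Pow(22, Rational(1, 2))) (Function('g')(A) = Pow(-22, Rational(1, 2)) = Mul(I, Pow(22, Rational(1, 2))))
c = 1764 (c = Pow(42, 2) = 1764)
Add(Mul(10790, Pow(Function('E')(188), -1)), Mul(c, Pow(Function('g')(G), -1))) = Add(Mul(10790, Pow(Mul(Rational(1, 2), Pow(188, -1)), -1)), Mul(1764, Pow(Mul(I, Pow(22, Rational(1, 2))), -1))) = Add(Mul(10790, Pow(Mul(Rational(1, 2), Rational(1, 188)), -1)), Mul(1764, Mul(Rational(-1, 22), I, Pow(22, Rational(1, 2))))) = Add(Mul(10790, Pow(Rational(1, 376), -1)), Mul(Rational(-882, 11), I, Pow(22, Rational(1, 2)))) = Add(Mul(10790, 376), Mul(Rational(-882, 11), I, Pow(22, Rational(1, 2)))) = Add(4057040, Mul(Rational(-882, 11), I, Pow(22, Rational(1, 2))))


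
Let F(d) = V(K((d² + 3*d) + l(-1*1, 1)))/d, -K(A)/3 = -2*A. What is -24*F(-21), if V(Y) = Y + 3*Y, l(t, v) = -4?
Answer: 71808/7 ≈ 10258.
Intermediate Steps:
K(A) = 6*A (K(A) = -(-6)*A = 6*A)
V(Y) = 4*Y
F(d) = (-96 + 24*d² + 72*d)/d (F(d) = (4*(6*((d² + 3*d) - 4)))/d = (4*(6*(-4 + d² + 3*d)))/d = (4*(-24 + 6*d² + 18*d))/d = (-96 + 24*d² + 72*d)/d)
-24*F(-21) = -24*(72 - 96/(-21) + 24*(-21)) = -24*(72 - 96*(-1/21) - 504) = -24*(72 + 32/7 - 504) = -24*(-2992/7) = 71808/7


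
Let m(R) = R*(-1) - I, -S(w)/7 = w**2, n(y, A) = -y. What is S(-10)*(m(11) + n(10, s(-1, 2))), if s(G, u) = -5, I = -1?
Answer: 14000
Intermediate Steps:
S(w) = -7*w**2
m(R) = 1 - R (m(R) = R*(-1) - 1*(-1) = -R + 1 = 1 - R)
S(-10)*(m(11) + n(10, s(-1, 2))) = (-7*(-10)**2)*((1 - 1*11) - 1*10) = (-7*100)*((1 - 11) - 10) = -700*(-10 - 10) = -700*(-20) = 14000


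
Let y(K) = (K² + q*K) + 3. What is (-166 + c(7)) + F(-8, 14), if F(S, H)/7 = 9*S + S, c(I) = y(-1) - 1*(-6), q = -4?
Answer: -712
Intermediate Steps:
y(K) = 3 + K² - 4*K (y(K) = (K² - 4*K) + 3 = 3 + K² - 4*K)
c(I) = 14 (c(I) = (3 + (-1)² - 4*(-1)) - 1*(-6) = (3 + 1 + 4) + 6 = 8 + 6 = 14)
F(S, H) = 70*S (F(S, H) = 7*(9*S + S) = 7*(10*S) = 70*S)
(-166 + c(7)) + F(-8, 14) = (-166 + 14) + 70*(-8) = -152 - 560 = -712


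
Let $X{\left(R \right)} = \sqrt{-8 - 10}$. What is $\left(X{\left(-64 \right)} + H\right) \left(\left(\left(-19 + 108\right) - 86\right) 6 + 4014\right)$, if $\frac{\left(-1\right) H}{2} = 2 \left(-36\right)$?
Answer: $580608 + 12096 i \sqrt{2} \approx 5.8061 \cdot 10^{5} + 17106.0 i$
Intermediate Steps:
$H = 144$ ($H = - 2 \cdot 2 \left(-36\right) = \left(-2\right) \left(-72\right) = 144$)
$X{\left(R \right)} = 3 i \sqrt{2}$ ($X{\left(R \right)} = \sqrt{-18} = 3 i \sqrt{2}$)
$\left(X{\left(-64 \right)} + H\right) \left(\left(\left(-19 + 108\right) - 86\right) 6 + 4014\right) = \left(3 i \sqrt{2} + 144\right) \left(\left(\left(-19 + 108\right) - 86\right) 6 + 4014\right) = \left(144 + 3 i \sqrt{2}\right) \left(\left(89 - 86\right) 6 + 4014\right) = \left(144 + 3 i \sqrt{2}\right) \left(3 \cdot 6 + 4014\right) = \left(144 + 3 i \sqrt{2}\right) \left(18 + 4014\right) = \left(144 + 3 i \sqrt{2}\right) 4032 = 580608 + 12096 i \sqrt{2}$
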